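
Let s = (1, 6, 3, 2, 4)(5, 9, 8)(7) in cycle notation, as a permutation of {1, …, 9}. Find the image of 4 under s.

1

Within (1, 6, 3, 2, 4), 4 ↦ 1.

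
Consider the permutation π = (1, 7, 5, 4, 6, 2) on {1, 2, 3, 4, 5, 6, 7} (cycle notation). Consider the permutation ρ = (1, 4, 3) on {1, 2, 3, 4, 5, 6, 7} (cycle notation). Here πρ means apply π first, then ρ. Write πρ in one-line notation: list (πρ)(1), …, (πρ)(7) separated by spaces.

7 4 1 6 3 2 5

For each element, apply π then ρ: 1 → 7 → 7; 2 → 1 → 4; 3 → 3 → 1; 4 → 6 → 6; 5 → 4 → 3; 6 → 2 → 2; 7 → 5 → 5.
So πρ in one-line form is 7 4 1 6 3 2 5.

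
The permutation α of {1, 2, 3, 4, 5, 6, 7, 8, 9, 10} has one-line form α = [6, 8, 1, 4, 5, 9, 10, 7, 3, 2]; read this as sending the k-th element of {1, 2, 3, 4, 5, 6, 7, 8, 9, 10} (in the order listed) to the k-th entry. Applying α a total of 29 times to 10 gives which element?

2

Tracing 10 → 2 → … returns to 10 after 4 steps, so 10 lies in a 4-cycle (2 8 7 10).
Since the cycle has length 4, α^29 acts on it the same as α^1 (29 mod 4 = 1).
Stepping 1 place around the cycle: 10 → 2.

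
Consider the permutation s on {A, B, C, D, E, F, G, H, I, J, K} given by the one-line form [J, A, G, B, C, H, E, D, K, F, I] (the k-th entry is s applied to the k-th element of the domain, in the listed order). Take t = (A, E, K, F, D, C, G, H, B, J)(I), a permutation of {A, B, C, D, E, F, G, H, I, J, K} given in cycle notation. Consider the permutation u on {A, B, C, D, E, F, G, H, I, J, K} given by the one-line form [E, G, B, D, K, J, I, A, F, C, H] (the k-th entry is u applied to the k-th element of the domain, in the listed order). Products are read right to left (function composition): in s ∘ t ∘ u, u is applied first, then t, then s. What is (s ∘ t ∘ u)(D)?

Chase D: u(D) = D; t(D) = C; s(C) = G. Hence (s ∘ t ∘ u)(D) = G.

G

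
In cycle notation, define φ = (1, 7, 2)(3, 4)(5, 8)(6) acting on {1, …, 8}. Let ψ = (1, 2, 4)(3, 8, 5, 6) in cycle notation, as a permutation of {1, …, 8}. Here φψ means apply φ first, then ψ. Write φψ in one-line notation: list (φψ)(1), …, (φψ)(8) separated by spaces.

7 2 1 8 5 3 4 6

For each element, apply φ then ψ: 1 → 7 → 7; 2 → 1 → 2; 3 → 4 → 1; 4 → 3 → 8; 5 → 8 → 5; 6 → 6 → 3; 7 → 2 → 4; 8 → 5 → 6.
Collecting the images, φψ = [7 2 1 8 5 3 4 6].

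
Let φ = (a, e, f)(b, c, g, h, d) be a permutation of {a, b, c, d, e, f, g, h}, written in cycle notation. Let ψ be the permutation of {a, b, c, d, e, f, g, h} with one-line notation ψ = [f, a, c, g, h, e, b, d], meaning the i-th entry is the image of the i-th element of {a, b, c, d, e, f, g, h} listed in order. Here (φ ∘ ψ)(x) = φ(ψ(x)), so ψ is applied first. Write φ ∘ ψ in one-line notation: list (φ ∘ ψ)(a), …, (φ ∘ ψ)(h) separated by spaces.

(φ ∘ ψ)(x) = φ(ψ(x)). Computing each image: φ(ψ(a)) = φ(f) = a, φ(ψ(b)) = φ(a) = e, φ(ψ(c)) = φ(c) = g, φ(ψ(d)) = φ(g) = h, φ(ψ(e)) = φ(h) = d, φ(ψ(f)) = φ(e) = f, φ(ψ(g)) = φ(b) = c, φ(ψ(h)) = φ(d) = b.
Hence φ ∘ ψ = [a e g h d f c b].

a e g h d f c b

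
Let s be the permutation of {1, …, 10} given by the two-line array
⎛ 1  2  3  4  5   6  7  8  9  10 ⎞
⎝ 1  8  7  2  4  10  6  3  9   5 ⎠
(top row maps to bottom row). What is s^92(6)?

Tracing 6 → 10 → … returns to 6 after 8 steps, so 6 lies in an 8-cycle (2, 8, 3, 7, 6, 10, 5, 4).
Powers repeat with period 8 on this cycle, and 92 mod 8 = 4, so s^92(6) = s^4(6).
Advancing 4 steps from 6: 6 → 10 → 5 → 4 → 2.

2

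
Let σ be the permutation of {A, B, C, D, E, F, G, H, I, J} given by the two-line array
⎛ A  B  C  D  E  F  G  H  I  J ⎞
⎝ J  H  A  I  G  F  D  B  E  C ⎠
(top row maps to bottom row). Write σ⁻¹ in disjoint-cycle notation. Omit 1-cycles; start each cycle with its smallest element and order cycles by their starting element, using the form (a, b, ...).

The cycle decomposition of σ is (A, J, C)(B, H)(D, I, E, G).
Reversing each cycle (and rotating so the smallest element leads) gives σ⁻¹ = (A, C, J)(B, H)(D, G, E, I).

(A, C, J)(B, H)(D, G, E, I)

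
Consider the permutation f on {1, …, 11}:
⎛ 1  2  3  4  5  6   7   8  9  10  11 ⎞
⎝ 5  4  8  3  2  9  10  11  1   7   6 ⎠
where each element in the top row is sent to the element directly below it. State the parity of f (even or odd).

In disjoint-cycle form the cycle lengths are 9, 2.
A cycle of length ℓ contributes ℓ−1 transpositions, so f is a product of 8 + 1 = 9 transpositions — odd.

odd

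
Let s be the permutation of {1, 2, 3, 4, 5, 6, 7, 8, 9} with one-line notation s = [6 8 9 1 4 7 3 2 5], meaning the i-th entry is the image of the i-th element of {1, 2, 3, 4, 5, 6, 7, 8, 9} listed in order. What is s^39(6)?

5

Tracing 6 → 7 → … returns to 6 after 7 steps, so 6 lies in a 7-cycle (1, 6, 7, 3, 9, 5, 4).
Powers repeat with period 7 on this cycle, and 39 mod 7 = 4, so s^39(6) = s^4(6).
Stepping 4 places around the cycle: 6 → 7 → 3 → 9 → 5.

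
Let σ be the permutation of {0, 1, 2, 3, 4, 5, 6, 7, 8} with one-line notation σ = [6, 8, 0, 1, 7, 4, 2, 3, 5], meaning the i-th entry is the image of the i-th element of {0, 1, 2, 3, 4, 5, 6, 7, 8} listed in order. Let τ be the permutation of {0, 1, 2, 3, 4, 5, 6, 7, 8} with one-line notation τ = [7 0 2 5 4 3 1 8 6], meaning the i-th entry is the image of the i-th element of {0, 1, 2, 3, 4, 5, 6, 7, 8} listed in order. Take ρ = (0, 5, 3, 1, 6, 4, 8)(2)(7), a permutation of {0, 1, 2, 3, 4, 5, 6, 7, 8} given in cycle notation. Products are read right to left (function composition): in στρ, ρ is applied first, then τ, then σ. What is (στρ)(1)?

Chase 1: ρ(1) = 6; τ(6) = 1; σ(1) = 8. Hence (στρ)(1) = 8.

8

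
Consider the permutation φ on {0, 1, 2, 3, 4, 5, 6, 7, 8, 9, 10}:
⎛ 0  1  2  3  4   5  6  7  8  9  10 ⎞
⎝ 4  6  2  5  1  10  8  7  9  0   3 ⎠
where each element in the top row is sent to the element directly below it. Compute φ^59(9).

Tracing 9 → 0 → … returns to 9 after 6 steps, so 9 lies in a 6-cycle (0, 4, 1, 6, 8, 9).
On a 6-cycle, φ^6 is the identity, so φ^59 = φ^5 there (59 ≡ 5 mod 6).
Stepping 5 places around the cycle: 9 → 0 → 4 → 1 → 6 → 8.

8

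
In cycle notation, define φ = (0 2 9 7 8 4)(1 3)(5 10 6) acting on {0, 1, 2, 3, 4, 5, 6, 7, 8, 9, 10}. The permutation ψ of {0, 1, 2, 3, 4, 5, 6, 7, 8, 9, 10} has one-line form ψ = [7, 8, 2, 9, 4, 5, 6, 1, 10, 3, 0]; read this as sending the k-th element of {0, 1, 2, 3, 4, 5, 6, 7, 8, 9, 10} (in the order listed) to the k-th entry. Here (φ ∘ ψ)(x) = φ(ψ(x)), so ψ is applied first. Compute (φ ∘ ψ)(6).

First apply ψ: ψ(6) = 6, then φ(6) = 5. Thus (φ ∘ ψ)(6) = 5.

5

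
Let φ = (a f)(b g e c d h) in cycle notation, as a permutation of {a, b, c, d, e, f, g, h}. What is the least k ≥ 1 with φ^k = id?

The disjoint cycles have lengths 6, 2.
The order is lcm(6, 2) = 6.

6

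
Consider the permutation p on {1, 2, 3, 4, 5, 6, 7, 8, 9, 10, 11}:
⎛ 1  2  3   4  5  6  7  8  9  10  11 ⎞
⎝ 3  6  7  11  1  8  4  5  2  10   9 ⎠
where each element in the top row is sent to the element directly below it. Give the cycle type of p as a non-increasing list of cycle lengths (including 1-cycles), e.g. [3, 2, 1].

The disjoint cycles are (1, 3, 7, 4, 11, 9, 2, 6, 8, 5)(10), with lengths 10, 1 in non-increasing order.

[10, 1]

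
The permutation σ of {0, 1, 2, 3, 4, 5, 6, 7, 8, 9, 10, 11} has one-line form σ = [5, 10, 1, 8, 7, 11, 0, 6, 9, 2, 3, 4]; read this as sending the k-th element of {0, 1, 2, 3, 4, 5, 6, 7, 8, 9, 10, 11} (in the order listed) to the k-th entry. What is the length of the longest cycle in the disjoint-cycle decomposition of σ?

6

Decomposing into disjoint cycles gives (0, 5, 11, 4, 7, 6)(1, 10, 3, 8, 9, 2); the longest has length 6.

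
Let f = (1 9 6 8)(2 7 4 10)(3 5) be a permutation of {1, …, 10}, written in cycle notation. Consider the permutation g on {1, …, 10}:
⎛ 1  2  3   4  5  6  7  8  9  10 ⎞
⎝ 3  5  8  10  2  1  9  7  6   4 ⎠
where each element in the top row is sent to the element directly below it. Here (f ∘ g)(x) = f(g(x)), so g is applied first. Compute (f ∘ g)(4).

2

(f ∘ g)(4) = f(g(4)). g(4) = 10, then f(10) = 2. So (f ∘ g)(4) = 2.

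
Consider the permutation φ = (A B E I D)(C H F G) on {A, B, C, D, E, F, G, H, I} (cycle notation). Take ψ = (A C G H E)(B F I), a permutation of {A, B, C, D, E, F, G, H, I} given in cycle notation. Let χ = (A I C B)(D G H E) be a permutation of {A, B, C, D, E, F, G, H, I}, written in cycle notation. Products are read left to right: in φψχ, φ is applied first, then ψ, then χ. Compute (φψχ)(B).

Chase B: φ(B) = E; ψ(E) = A; χ(A) = I. Hence (φψχ)(B) = I.

I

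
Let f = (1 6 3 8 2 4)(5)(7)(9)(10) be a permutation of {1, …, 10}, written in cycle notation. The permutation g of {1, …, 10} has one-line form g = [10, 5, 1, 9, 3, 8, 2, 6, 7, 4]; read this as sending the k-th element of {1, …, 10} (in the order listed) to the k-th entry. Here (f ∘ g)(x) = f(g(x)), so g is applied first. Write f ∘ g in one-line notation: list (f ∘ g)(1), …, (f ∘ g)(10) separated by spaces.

For each element, apply g then f: 1 → 10 → 10; 2 → 5 → 5; 3 → 1 → 6; 4 → 9 → 9; 5 → 3 → 8; 6 → 8 → 2; 7 → 2 → 4; 8 → 6 → 3; 9 → 7 → 7; 10 → 4 → 1.
Collecting the images, f ∘ g = [10 5 6 9 8 2 4 3 7 1].

10 5 6 9 8 2 4 3 7 1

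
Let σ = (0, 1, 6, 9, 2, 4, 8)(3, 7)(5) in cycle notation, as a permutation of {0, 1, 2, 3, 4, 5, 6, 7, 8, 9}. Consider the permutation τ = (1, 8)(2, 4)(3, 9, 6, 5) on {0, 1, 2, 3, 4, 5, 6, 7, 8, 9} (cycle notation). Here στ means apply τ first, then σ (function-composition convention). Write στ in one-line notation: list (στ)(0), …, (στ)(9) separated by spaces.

For each element, apply τ then σ: 0 → 0 → 1; 1 → 8 → 0; 2 → 4 → 8; 3 → 9 → 2; 4 → 2 → 4; 5 → 3 → 7; 6 → 5 → 5; 7 → 7 → 3; 8 → 1 → 6; 9 → 6 → 9.
So στ in one-line form is 1 0 8 2 4 7 5 3 6 9.

1 0 8 2 4 7 5 3 6 9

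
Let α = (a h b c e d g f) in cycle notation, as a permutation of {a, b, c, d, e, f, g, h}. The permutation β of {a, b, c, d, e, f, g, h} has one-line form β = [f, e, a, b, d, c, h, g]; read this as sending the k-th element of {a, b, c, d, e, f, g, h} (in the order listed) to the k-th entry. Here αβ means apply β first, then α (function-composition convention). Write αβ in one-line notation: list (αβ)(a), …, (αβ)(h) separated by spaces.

a d h c g e b f

(αβ)(x) = α(β(x)). Computing each image: α(β(a)) = α(f) = a, α(β(b)) = α(e) = d, α(β(c)) = α(a) = h, α(β(d)) = α(b) = c, α(β(e)) = α(d) = g, α(β(f)) = α(c) = e, α(β(g)) = α(h) = b, α(β(h)) = α(g) = f.
Hence αβ = [a d h c g e b f].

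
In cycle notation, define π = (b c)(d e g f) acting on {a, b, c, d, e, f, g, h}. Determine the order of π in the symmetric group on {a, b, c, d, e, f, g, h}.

The cycle type of π is (4, 2, 1, 1).
The order is lcm(4, 2) = 4.

4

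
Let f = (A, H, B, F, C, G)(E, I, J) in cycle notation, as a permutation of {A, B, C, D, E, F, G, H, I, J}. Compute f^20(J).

J lies in the 3-cycle (E, I, J).
Powers repeat with period 3 on this cycle, and 20 mod 3 = 2, so f^20(J) = f^2(J).
Advancing 2 steps from J: J → E → I.

I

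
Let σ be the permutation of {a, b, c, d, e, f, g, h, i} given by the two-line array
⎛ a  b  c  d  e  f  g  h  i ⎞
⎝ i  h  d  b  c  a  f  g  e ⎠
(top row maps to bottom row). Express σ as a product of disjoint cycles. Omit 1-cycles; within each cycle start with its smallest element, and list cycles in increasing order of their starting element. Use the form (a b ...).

Start at a and follow images: a → i → e → c → d → b → h → g → f → a, giving the cycle (a i e c d b h g f).
Continuing from each remaining unvisited element yields (a i e c d b h g f).

(a i e c d b h g f)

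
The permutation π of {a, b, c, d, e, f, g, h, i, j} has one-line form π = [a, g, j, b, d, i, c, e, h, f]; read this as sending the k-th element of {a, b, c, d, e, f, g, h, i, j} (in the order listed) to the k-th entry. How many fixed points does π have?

1

The fixed points (elements with π(x) = x) are {a}, so there is 1.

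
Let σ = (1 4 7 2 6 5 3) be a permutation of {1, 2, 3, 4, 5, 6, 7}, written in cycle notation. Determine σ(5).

3

5 appears in (1 4 7 2 6 5 3); the next entry (wrapping around) is 3.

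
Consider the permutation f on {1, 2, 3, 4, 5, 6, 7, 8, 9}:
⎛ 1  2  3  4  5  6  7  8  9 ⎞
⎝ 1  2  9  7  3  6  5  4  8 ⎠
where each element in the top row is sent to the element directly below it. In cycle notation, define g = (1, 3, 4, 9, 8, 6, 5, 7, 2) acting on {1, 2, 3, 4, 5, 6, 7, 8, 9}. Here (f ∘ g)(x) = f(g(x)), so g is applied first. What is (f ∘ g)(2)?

1

g(2) = 1, then f(1) = 1; composing gives (f ∘ g)(2) = 1.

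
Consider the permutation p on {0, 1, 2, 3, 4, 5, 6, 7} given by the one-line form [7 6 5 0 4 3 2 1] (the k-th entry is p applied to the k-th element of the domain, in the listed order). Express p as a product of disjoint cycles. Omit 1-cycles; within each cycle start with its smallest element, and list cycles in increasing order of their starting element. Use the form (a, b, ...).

From 0: 0 → 7 → 1 → 6 → 2 → 5 → 3 → 0, closing the cycle (0, 7, 1, 6, 2, 5, 3).
Continuing from each remaining unvisited element yields (0, 7, 1, 6, 2, 5, 3).

(0, 7, 1, 6, 2, 5, 3)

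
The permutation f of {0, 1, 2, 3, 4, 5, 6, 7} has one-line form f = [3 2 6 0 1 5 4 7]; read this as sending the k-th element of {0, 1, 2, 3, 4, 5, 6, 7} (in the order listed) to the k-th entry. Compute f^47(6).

2

Tracing 6 → 4 → … returns to 6 after 4 steps, so 6 lies in a 4-cycle (1 2 6 4).
On a 4-cycle, f^4 is the identity, so f^47 = f^3 there (47 ≡ 3 mod 4).
Stepping 3 places around the cycle: 6 → 4 → 1 → 2.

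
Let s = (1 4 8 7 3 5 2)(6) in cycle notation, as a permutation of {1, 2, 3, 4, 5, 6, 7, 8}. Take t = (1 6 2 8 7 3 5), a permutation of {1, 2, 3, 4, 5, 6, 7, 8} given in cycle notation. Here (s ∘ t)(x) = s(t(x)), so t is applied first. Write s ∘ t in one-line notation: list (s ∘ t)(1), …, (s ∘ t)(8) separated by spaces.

For each element, apply t then s: 1 → 6 → 6; 2 → 8 → 7; 3 → 5 → 2; 4 → 4 → 8; 5 → 1 → 4; 6 → 2 → 1; 7 → 3 → 5; 8 → 7 → 3.
Collecting the images, s ∘ t = [6 7 2 8 4 1 5 3].

6 7 2 8 4 1 5 3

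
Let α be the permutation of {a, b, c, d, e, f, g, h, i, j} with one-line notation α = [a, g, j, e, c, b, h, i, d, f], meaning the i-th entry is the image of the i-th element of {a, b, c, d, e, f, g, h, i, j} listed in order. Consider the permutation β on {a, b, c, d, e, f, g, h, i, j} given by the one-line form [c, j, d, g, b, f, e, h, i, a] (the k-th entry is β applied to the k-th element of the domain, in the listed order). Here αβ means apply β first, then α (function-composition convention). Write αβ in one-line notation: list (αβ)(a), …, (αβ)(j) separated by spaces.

j f e h g b c i d a

For each element, apply β then α: a → c → j; b → j → f; c → d → e; d → g → h; e → b → g; f → f → b; g → e → c; h → h → i; i → i → d; j → a → a.
Collecting the images, αβ = [j f e h g b c i d a].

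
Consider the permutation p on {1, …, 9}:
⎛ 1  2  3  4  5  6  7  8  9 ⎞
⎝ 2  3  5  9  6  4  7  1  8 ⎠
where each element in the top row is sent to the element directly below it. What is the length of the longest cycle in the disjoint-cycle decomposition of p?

Decomposing into disjoint cycles gives (1, 2, 3, 5, 6, 4, 9, 8); the longest has length 8.

8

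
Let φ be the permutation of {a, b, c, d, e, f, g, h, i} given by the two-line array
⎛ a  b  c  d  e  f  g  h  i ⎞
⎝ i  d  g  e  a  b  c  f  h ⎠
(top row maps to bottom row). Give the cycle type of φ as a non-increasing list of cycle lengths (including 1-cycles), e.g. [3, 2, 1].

[7, 2]

The disjoint cycles are (a, i, h, f, b, d, e)(c, g), with lengths 7, 2 in non-increasing order.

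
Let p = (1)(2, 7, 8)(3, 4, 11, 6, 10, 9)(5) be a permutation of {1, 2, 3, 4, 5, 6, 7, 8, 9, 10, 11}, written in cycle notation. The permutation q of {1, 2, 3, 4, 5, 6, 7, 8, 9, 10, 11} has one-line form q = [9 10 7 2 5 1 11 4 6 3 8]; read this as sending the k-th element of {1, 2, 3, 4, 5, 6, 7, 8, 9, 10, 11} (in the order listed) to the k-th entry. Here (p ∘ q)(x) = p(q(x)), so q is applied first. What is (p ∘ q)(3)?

(p ∘ q)(3) = p(q(3)). q(3) = 7, then p(7) = 8. So (p ∘ q)(3) = 8.

8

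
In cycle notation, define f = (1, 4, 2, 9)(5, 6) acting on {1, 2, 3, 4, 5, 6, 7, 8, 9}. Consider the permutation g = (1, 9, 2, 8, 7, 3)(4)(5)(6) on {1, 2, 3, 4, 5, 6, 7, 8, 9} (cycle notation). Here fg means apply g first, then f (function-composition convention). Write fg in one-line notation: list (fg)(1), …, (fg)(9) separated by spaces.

1 8 4 2 6 5 3 7 9

(fg)(x) = f(g(x)). Computing each image: f(g(1)) = f(9) = 1, f(g(2)) = f(8) = 8, f(g(3)) = f(1) = 4, f(g(4)) = f(4) = 2, f(g(5)) = f(5) = 6, f(g(6)) = f(6) = 5, f(g(7)) = f(3) = 3, f(g(8)) = f(7) = 7, f(g(9)) = f(2) = 9.
Hence fg = [1 8 4 2 6 5 3 7 9].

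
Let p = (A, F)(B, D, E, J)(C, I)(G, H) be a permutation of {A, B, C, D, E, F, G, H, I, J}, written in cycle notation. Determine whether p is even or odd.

The cycle lengths are 4, 2, 2, 2.
A cycle is odd iff its length is even; p has 4 even-length cycles, so sgn(p) = (−1)^4 and p is even.

even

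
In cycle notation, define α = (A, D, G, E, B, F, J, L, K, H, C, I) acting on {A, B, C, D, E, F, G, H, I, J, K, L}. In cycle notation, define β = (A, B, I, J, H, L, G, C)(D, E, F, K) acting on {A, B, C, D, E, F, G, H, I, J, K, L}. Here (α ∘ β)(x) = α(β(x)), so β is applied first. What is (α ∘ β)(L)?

E

First apply β: β(L) = G, then α(G) = E. Thus (α ∘ β)(L) = E.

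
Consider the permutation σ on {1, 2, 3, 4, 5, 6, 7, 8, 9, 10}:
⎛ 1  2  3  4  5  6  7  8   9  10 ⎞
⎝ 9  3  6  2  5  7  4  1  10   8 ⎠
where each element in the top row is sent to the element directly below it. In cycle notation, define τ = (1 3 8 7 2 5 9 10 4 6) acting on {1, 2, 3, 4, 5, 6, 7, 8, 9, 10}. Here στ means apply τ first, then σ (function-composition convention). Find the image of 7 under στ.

(στ)(7) = σ(τ(7)). τ(7) = 2, then σ(2) = 3. So (στ)(7) = 3.

3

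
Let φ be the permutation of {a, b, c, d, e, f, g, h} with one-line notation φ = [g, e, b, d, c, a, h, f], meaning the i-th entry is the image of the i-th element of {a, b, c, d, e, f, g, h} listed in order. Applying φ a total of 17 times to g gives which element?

Tracing g → h → … returns to g after 4 steps, so g lies in a 4-cycle (a g h f).
Since the cycle has length 4, φ^17 acts on it the same as φ^1 (17 mod 4 = 1).
Stepping 1 place around the cycle: g → h.

h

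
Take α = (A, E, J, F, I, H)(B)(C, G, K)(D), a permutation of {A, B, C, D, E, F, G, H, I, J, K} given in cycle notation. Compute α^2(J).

J lies in the 6-cycle (A, E, J, F, I, H).
Advancing 2 steps from J: J → F → I.

I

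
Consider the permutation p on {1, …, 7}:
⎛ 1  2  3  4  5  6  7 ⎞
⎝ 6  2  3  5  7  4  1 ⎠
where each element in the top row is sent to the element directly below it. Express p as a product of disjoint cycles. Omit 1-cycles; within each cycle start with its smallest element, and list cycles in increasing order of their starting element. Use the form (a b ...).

(1 6 4 5 7)

Start at 1 and follow images: 1 → 6 → 4 → 5 → 7 → 1, giving the cycle (1 6 4 5 7).
Repeating from the next unused element and collecting all non-trivial cycles gives (1 6 4 5 7).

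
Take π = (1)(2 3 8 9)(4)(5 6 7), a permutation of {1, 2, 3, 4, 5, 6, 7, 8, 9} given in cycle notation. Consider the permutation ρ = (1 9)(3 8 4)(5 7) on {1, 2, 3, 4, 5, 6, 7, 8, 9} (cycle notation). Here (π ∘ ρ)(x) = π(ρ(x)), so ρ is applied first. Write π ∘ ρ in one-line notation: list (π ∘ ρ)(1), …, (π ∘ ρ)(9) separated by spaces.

2 3 9 8 5 7 6 4 1

Chase each element through ρ then π: 1 → 9 → 2; 2 → 2 → 3; 3 → 8 → 9; 4 → 3 → 8; 5 → 7 → 5; 6 → 6 → 7; 7 → 5 → 6; 8 → 4 → 4; 9 → 1 → 1.
So π ∘ ρ in one-line form is 2 3 9 8 5 7 6 4 1.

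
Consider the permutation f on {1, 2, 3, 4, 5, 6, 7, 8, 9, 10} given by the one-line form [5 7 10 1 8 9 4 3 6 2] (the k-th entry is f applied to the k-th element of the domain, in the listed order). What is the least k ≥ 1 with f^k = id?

Decomposing into disjoint cycles gives cycle lengths 8, 2.
The order is lcm(8, 2) = 8.

8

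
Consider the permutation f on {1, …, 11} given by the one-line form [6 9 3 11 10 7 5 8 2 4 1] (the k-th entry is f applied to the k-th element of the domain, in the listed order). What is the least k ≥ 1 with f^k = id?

Writing f as disjoint cycles, the cycle lengths are 7, 2, 1, 1.
The order is lcm(7, 2) = 14.

14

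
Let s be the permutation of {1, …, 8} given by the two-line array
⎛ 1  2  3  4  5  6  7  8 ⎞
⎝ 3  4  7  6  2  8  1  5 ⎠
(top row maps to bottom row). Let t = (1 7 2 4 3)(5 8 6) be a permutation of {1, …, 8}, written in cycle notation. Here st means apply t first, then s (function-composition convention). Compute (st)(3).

3

t(3) = 1, then s(1) = 3; composing gives (st)(3) = 3.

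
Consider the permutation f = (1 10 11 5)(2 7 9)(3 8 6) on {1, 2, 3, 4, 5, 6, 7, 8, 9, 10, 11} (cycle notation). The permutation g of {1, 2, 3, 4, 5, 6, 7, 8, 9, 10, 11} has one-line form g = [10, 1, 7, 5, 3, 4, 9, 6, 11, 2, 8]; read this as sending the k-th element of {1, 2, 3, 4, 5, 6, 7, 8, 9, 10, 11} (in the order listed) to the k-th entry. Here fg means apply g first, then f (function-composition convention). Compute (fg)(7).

2

g(7) = 9, then f(9) = 2; composing gives (fg)(7) = 2.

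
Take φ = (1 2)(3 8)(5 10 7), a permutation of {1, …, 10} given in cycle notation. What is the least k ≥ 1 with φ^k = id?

The cycle type of φ is (3, 2, 2, 1, 1, 1).
The order is lcm(3, 2, 2) = 6.

6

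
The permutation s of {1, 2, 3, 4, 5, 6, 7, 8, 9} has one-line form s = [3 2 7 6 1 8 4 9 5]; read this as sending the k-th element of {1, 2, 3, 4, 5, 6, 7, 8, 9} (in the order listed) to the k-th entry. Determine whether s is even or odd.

In disjoint-cycle form the cycle lengths are 8, 1.
A cycle of length ℓ contributes ℓ−1 transpositions, so s is a product of 7 transpositions — odd.

odd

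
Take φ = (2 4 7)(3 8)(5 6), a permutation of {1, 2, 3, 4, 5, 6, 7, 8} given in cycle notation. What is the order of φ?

6

The disjoint cycles have lengths 3, 2, 2, 1.
Since disjoint cycles commute, ord(φ) = lcm(3, 2, 2) = 6.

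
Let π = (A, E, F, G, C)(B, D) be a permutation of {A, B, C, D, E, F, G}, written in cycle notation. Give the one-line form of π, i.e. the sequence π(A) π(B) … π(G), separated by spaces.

Reading each image from the cycles: A↦E, B↦D, C↦A, D↦B, E↦F, F↦G, G↦C.
Listing these in domain order gives E D A B F G C.

E D A B F G C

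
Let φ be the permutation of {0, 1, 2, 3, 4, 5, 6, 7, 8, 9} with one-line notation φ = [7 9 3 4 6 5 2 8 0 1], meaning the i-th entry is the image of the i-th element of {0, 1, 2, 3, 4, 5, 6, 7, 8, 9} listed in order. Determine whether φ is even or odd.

even

In disjoint-cycle form the cycle lengths are 4, 3, 2, 1.
A cycle is odd iff its length is even; φ has 2 even-length cycles, so sgn(φ) = (−1)^2 and φ is even.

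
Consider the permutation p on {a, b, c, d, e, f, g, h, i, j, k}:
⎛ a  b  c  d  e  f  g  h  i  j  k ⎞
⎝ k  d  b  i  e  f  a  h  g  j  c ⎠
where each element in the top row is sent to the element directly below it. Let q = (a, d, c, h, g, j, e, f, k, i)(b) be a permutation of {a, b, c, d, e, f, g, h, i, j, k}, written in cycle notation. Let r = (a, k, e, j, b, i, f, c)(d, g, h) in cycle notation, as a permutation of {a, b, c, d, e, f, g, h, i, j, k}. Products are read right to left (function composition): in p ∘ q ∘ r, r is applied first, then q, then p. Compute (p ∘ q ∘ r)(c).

Apply the permutations in order: r(c) = a, then q(a) = d, then p(d) = i. So (p ∘ q ∘ r)(c) = i.

i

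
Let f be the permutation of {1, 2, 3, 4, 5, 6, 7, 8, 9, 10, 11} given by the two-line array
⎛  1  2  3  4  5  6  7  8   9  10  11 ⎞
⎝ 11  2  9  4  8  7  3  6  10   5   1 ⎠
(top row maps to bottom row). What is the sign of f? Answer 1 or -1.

-1

In disjoint-cycle form the cycle lengths are 7, 2, 1, 1.
A cycle of length ℓ contributes ℓ−1 transpositions, so f is a product of 6 + 1 = 7 transpositions — odd.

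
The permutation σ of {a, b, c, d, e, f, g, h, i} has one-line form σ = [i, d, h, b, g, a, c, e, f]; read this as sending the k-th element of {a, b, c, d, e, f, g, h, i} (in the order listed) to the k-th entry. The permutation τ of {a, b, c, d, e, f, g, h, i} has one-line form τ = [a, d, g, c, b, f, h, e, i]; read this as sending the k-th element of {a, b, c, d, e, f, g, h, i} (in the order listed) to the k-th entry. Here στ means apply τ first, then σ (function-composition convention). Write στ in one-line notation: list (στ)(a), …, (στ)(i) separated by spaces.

For each element, apply τ then σ: a → a → i; b → d → b; c → g → c; d → c → h; e → b → d; f → f → a; g → h → e; h → e → g; i → i → f.
So στ in one-line form is i b c h d a e g f.

i b c h d a e g f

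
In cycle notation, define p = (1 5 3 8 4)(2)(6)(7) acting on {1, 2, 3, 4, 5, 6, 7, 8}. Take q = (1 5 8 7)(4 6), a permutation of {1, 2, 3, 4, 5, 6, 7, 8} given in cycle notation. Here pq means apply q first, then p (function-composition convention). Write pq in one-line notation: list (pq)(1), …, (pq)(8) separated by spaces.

3 2 8 6 4 1 5 7

(pq)(x) = p(q(x)). Computing each image: p(q(1)) = p(5) = 3, p(q(2)) = p(2) = 2, p(q(3)) = p(3) = 8, p(q(4)) = p(6) = 6, p(q(5)) = p(8) = 4, p(q(6)) = p(4) = 1, p(q(7)) = p(1) = 5, p(q(8)) = p(7) = 7.
Hence pq = [3 2 8 6 4 1 5 7].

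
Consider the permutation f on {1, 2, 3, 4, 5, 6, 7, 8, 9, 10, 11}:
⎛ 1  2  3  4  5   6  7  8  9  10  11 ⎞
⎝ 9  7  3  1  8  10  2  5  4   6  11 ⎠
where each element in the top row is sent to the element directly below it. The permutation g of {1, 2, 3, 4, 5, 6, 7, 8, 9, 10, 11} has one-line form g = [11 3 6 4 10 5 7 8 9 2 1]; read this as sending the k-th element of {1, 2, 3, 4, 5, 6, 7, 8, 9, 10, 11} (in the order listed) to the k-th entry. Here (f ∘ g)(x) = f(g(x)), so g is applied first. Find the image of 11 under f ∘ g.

(f ∘ g)(11) = f(g(11)). g(11) = 1, then f(1) = 9. So (f ∘ g)(11) = 9.

9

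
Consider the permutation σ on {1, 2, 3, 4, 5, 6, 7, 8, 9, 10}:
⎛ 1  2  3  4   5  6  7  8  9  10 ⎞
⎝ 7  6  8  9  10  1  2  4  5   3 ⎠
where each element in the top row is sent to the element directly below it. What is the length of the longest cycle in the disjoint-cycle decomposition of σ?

6

Decomposing into disjoint cycles gives (1, 7, 2, 6)(3, 8, 4, 9, 5, 10); the longest has length 6.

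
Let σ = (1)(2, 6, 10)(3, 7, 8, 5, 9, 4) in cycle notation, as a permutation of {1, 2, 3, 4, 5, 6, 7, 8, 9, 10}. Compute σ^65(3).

4

3 lies in the 6-cycle (3, 7, 8, 5, 9, 4).
Since the cycle has length 6, σ^65 acts on it the same as σ^5 (65 mod 6 = 5).
Advancing 5 steps from 3: 3 → 7 → 8 → 5 → 9 → 4.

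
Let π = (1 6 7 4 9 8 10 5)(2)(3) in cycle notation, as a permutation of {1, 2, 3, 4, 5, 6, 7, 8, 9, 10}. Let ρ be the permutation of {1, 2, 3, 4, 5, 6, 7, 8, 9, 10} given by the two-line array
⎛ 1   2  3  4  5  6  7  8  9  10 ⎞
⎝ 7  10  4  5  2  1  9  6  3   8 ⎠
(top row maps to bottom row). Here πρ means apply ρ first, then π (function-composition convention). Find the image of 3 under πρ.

First apply ρ: ρ(3) = 4, then π(4) = 9. Thus (πρ)(3) = 9.

9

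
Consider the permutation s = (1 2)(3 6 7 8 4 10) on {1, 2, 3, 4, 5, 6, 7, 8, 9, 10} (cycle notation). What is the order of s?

The disjoint cycles have lengths 6, 2, 1, 1.
Since disjoint cycles commute, ord(s) = lcm(6, 2) = 6.

6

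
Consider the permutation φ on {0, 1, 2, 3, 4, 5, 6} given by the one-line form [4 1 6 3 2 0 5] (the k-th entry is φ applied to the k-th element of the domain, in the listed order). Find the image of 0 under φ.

4

0 is element number 1 of the domain, and entry number 1 of the one-line form is 4, so φ(0) = 4.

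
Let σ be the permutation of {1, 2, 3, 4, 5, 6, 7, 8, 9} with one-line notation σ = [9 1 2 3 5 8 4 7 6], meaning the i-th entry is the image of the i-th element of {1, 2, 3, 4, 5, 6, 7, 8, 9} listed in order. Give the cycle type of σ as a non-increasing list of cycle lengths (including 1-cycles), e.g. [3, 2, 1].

[8, 1]

The disjoint cycles are (1, 9, 6, 8, 7, 4, 3, 2)(5), with lengths 8, 1 in non-increasing order.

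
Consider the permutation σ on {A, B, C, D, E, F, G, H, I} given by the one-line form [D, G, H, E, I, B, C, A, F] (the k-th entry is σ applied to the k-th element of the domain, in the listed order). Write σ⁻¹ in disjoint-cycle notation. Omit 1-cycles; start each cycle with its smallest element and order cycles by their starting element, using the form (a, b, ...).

First write σ in disjoint cycles: (A, D, E, I, F, B, G, C, H).
Reversing each cycle (and rotating so the smallest element leads) gives σ⁻¹ = (A, H, C, G, B, F, I, E, D).

(A, H, C, G, B, F, I, E, D)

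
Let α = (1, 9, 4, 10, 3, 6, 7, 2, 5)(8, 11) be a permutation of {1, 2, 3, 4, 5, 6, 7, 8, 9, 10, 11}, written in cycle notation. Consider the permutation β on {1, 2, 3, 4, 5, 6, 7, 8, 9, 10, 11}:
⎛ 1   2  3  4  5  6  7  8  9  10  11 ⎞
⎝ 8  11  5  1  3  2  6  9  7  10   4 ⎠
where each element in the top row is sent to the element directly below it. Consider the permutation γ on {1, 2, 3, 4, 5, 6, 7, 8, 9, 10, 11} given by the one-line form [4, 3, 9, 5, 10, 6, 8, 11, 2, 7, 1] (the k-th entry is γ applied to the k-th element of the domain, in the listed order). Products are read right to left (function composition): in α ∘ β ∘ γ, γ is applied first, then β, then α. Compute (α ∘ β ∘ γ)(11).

11

Apply the permutations in order: γ(11) = 1, then β(1) = 8, then α(8) = 11. So (α ∘ β ∘ γ)(11) = 11.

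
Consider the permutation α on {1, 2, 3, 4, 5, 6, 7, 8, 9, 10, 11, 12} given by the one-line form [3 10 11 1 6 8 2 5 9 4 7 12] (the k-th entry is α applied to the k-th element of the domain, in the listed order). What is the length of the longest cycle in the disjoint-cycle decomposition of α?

Decomposing into disjoint cycles gives (1, 3, 11, 7, 2, 10, 4)(5, 6, 8); the longest has length 7.

7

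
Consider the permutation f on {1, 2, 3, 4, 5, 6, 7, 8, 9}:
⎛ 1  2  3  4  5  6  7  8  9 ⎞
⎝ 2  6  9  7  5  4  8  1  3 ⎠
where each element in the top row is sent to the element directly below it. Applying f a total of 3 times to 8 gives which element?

Tracing 8 → 1 → … returns to 8 after 6 steps, so 8 lies in a 6-cycle (1 2 6 4 7 8).
Advancing 3 steps from 8: 8 → 1 → 2 → 6.

6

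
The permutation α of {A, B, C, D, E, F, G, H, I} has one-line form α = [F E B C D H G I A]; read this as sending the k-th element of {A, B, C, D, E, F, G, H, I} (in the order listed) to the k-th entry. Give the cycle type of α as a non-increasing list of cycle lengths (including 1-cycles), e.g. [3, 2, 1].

[4, 4, 1]

The disjoint cycles are (A, F, H, I)(B, E, D, C)(G), with lengths 4, 4, 1 in non-increasing order.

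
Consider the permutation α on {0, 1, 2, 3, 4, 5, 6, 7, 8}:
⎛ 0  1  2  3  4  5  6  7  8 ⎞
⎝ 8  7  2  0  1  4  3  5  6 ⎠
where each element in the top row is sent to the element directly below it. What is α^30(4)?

7

Tracing 4 → 1 → … returns to 4 after 4 steps, so 4 lies in a 4-cycle (1, 7, 5, 4).
On a 4-cycle, α^4 is the identity, so α^30 = α^2 there (30 ≡ 2 mod 4).
Advancing 2 steps from 4: 4 → 1 → 7.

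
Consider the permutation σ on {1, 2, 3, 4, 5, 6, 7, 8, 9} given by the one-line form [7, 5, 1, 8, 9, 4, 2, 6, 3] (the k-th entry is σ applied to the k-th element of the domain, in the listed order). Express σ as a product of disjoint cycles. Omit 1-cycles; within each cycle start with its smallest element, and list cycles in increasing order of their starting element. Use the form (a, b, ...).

Start at 1 and follow images: 1 → 7 → 2 → 5 → 9 → 3 → 1, giving the cycle (1, 7, 2, 5, 9, 3).
Repeating from the next unused element and collecting all non-trivial cycles gives (1, 7, 2, 5, 9, 3)(4, 8, 6).

(1, 7, 2, 5, 9, 3)(4, 8, 6)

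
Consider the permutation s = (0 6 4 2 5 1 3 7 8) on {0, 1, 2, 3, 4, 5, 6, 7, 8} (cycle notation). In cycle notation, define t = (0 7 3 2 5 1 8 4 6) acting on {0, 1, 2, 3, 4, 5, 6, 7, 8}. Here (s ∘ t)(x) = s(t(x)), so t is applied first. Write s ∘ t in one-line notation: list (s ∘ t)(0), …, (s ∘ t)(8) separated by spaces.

(s ∘ t)(x) = s(t(x)). Computing each image: s(t(0)) = s(7) = 8, s(t(1)) = s(8) = 0, s(t(2)) = s(5) = 1, s(t(3)) = s(2) = 5, s(t(4)) = s(6) = 4, s(t(5)) = s(1) = 3, s(t(6)) = s(0) = 6, s(t(7)) = s(3) = 7, s(t(8)) = s(4) = 2.
Hence s ∘ t = [8 0 1 5 4 3 6 7 2].

8 0 1 5 4 3 6 7 2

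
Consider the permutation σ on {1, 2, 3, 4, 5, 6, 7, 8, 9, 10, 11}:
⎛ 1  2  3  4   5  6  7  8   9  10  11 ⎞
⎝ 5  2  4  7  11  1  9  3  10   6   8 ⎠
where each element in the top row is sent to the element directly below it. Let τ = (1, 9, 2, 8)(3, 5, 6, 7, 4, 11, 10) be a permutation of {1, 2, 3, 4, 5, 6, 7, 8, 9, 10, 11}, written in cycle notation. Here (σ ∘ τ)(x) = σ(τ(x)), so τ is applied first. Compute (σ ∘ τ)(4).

8

τ(4) = 11, then σ(11) = 8; composing gives (σ ∘ τ)(4) = 8.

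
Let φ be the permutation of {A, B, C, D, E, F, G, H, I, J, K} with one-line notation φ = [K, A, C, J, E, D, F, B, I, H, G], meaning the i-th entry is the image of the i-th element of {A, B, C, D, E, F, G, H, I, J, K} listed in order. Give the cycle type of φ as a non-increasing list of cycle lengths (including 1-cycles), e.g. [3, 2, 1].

[8, 1, 1, 1]

The disjoint cycles are (A, K, G, F, D, J, H, B)(C)(E)(I), with lengths 8, 1, 1, 1 in non-increasing order.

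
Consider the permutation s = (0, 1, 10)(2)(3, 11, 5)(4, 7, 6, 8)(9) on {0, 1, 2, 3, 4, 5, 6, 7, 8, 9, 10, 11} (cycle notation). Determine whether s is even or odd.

odd

The cycle lengths are 4, 3, 3, 1, 1.
A cycle of length ℓ contributes ℓ−1 transpositions, so s is a product of 3 + 2 + 2 = 7 transpositions — odd.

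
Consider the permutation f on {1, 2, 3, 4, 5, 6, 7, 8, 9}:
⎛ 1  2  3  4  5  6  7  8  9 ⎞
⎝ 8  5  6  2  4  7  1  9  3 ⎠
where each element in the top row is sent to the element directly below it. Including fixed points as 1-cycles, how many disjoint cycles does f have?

2

The cycle decomposition is (1 8 9 3 6 7)(2 5 4), which has 2 cycles (counting 1-cycles).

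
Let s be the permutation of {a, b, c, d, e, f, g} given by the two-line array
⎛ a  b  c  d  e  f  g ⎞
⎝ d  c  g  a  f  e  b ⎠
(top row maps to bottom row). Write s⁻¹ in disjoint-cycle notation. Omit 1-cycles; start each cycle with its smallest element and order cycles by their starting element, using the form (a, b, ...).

(a, d)(b, g, c)(e, f)

First write s in disjoint cycles: (a, d)(b, c, g)(e, f).
The inverse reverses every cycle; in canonical form, s⁻¹ = (a, d)(b, g, c)(e, f).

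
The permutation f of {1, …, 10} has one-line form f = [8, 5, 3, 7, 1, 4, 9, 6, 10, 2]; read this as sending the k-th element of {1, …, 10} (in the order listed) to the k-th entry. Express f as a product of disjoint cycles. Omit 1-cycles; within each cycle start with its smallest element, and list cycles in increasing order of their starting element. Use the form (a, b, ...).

Start at 1 and follow images: 1 → 8 → 6 → 4 → 7 → 9 → 10 → 2 → 5 → 1, giving the cycle (1, 8, 6, 4, 7, 9, 10, 2, 5).
Repeating from the next unused element and collecting all non-trivial cycles gives (1, 8, 6, 4, 7, 9, 10, 2, 5).

(1, 8, 6, 4, 7, 9, 10, 2, 5)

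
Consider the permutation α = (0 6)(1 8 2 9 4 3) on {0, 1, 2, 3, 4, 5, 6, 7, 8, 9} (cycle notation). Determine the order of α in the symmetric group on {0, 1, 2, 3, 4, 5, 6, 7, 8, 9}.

6

The cycle type of α is (6, 2, 1, 1).
The order of α is the least common multiple of its cycle lengths: lcm(6, 2) = 6.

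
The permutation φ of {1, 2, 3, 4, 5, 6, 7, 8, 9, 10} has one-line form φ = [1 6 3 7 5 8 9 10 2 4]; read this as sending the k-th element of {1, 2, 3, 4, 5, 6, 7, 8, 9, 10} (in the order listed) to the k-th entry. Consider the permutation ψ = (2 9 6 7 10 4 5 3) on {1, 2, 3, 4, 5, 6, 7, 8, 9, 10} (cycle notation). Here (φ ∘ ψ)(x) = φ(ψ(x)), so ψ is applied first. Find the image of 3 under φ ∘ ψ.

6

(φ ∘ ψ)(3) = φ(ψ(3)). ψ(3) = 2, then φ(2) = 6. So (φ ∘ ψ)(3) = 6.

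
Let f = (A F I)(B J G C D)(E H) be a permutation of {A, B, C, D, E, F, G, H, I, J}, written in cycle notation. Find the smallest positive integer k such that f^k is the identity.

30

The cycle type of f is (5, 3, 2).
The order of f is the least common multiple of its cycle lengths: lcm(5, 3, 2) = 30.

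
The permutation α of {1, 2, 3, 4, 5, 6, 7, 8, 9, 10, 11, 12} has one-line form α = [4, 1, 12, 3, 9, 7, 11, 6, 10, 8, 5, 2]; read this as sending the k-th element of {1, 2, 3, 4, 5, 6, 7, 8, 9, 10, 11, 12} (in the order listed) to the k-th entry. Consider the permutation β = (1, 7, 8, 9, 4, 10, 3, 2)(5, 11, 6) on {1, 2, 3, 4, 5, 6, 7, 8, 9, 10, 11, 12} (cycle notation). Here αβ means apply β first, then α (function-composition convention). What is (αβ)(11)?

β(11) = 6, then α(6) = 7; composing gives (αβ)(11) = 7.

7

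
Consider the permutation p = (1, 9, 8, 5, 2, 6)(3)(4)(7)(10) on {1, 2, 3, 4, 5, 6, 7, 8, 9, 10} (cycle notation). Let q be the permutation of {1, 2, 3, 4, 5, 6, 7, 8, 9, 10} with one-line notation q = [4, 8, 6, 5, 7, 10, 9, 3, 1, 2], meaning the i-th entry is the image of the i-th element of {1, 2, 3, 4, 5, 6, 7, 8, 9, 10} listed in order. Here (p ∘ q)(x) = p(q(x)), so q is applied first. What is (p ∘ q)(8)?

(p ∘ q)(8) = p(q(8)). q(8) = 3, then p(3) = 3. So (p ∘ q)(8) = 3.

3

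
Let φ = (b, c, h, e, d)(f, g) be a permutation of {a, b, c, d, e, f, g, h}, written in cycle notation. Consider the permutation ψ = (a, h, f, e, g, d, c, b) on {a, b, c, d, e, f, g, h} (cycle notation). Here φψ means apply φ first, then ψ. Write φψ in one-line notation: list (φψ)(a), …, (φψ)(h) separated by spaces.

h b f a c d e g

(φψ)(x) = ψ(φ(x)). Computing each image: ψ(φ(a)) = ψ(a) = h, ψ(φ(b)) = ψ(c) = b, ψ(φ(c)) = ψ(h) = f, ψ(φ(d)) = ψ(b) = a, ψ(φ(e)) = ψ(d) = c, ψ(φ(f)) = ψ(g) = d, ψ(φ(g)) = ψ(f) = e, ψ(φ(h)) = ψ(e) = g.
Hence φψ = [h b f a c d e g].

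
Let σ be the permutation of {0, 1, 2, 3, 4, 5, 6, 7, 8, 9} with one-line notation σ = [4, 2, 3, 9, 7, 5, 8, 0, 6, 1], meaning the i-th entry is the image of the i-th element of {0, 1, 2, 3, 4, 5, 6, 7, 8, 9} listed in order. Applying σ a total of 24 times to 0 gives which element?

0

Tracing 0 → 4 → … returns to 0 after 3 steps, so 0 lies in a 3-cycle (0 4 7).
Since the cycle has length 3, σ^24 acts on it the same as σ^0 (24 mod 3 = 0).
So σ^24(0) = 0.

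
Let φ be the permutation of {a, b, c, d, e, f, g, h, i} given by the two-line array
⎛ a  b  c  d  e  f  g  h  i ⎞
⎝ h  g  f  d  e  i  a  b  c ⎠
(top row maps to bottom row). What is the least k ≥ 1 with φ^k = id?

12

Writing φ as disjoint cycles, the cycle lengths are 4, 3, 1, 1.
The order is lcm(4, 3) = 12.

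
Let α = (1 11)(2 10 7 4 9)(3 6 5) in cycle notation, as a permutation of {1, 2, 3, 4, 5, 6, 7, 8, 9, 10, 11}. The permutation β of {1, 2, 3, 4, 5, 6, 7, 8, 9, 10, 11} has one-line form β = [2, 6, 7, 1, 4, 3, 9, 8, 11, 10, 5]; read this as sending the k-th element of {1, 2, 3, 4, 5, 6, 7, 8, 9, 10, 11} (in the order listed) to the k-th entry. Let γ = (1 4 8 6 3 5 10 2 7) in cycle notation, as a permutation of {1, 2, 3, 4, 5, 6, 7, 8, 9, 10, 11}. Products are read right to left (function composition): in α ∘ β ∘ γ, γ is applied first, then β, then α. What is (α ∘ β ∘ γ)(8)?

6

(α ∘ β ∘ γ)(8) = α(β(γ(8))). γ(8) = 6, then β(6) = 3, then α(3) = 6, so the result is 6.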